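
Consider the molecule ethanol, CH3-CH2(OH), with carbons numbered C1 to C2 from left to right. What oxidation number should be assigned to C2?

C2 has one bond to H (-1), one bond to H (-1), one bond to O (+1), one bond to C (0).
Oxidation state = -1 − 1 + 1 + 0 = -1.

-1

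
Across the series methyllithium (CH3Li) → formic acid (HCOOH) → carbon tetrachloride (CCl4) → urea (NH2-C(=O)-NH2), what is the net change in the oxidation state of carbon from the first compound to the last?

Carbon oxidation states along the series — methyllithium: -4, formic acid: +2, carbon tetrachloride: +4, urea: +4.
Net change = +4 − (-4) = +8.

+8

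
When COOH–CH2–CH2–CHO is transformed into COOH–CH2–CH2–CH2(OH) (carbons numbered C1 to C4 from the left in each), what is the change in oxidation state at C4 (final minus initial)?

Before: C4 has 1 bond to C, 1 bond to H, 2 bonds to O → oxidation state +1.
After: C4 has 1 bond to C, 2 bonds to H, 1 bond to O → oxidation state -1.
Δ = -1 − (+1) = -2, so this is a reduction at C4.

-2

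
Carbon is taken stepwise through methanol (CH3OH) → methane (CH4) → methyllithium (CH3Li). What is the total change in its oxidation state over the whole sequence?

Carbon oxidation states along the series — methanol: -2, methane: -4, methyllithium: -4.
Net change = -4 − (-2) = -2.

-2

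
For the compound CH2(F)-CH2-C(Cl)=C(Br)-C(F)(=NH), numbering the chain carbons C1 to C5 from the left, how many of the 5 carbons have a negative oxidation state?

2

Count +1 for every bond to an atom more electronegative than carbon and −1 for every bond to one less electronegative; C–C bonds are 0. Tallying each carbon:
C1: 1C, 2H, 1F → 0 − 2 + 1 = -1
C2: 2C, 2H → 0 − 2 = -2
C3: 3C, 1Cl → 0 + 1 = +1
C4: 3C, 1Br → 0 + 1 = +1
C5: 1C, 2N, 1F → 0 + 2 + 1 = +3
2 carbons (C1, C2) meet the condition.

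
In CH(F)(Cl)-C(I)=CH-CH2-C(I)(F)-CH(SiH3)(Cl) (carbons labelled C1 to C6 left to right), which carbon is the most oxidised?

Each bond to a more electronegative atom (O, N, halogen) counts +1, each bond to a less electronegative atom (H, metal, B, Si) counts −1, and each C–C bond counts 0. Tallying each carbon:
C1: 1C, 1H, 1F, 1Cl → 0 − 1 + 1 + 1 = +1
C2: 3C, 1I → 0 + 1 = +1
C3: 3C, 1H → 0 − 1 = -1
C4: 2C, 2H → 0 − 2 = -2
C5: 2C, 1F, 1I → 0 + 1 + 1 = +2
C6: 1C, 1H, 1Cl, 1Si → 0 − 1 + 1 − 1 = -1
The most oxidised carbon is C5 at +2.

C5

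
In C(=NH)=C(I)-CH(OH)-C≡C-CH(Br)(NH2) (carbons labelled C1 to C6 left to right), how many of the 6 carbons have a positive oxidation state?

Bonds to more-electronegative neighbours contribute +1 each, bonds to H or metals contribute −1 each, and C–C bonds contribute 0. Tallying each carbon:
C1: 2C, 2N → 0 + 2 = +2
C2: 3C, 1I → 0 + 1 = +1
C3: 2C, 1H, 1O → 0 − 1 + 1 = 0
C4: 4C → 0 = 0
C5: 4C → 0 = 0
C6: 1C, 1H, 1N, 1Br → 0 − 1 + 1 + 1 = +1
3 carbons (C1, C2, C6) meet the condition.

3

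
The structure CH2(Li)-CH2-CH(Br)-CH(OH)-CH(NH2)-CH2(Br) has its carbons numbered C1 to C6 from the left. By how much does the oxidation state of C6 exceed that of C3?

C6: 1C, 2H, 1Br → 0 − 2 + 1 = -1
C3: 2C, 1H, 1Br → 0 − 1 + 1 = 0
Difference: -1 − (0) = -1.

-1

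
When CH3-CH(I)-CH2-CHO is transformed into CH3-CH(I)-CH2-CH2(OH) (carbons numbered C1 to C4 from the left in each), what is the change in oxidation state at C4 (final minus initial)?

Before: C4 has 1 bond to C, 1 bond to H, 2 bonds to O → oxidation state +1.
After: C4 has 1 bond to C, 2 bonds to H, 1 bond to O → oxidation state -1.
Δ = -1 − (+1) = -2, so this is a reduction at C4.

-2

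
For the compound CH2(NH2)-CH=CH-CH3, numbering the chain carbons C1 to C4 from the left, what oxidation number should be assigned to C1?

Bonds to more-electronegative neighbours contribute +1 each, bonds to H or metals contribute −1 each, and C–C bonds contribute 0.
C1 has one bond to C (0), one bond to H (-1), one bond to H (-1), one bond to N (+1).
Oxidation state = 0 − 1 − 1 + 1 = -1.

-1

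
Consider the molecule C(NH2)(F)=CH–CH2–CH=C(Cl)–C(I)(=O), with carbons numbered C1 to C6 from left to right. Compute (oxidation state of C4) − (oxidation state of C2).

0

C4: 3C, 1H → 0 − 1 = -1
C2: 3C, 1H → 0 − 1 = -1
Difference: -1 − (-1) = 0.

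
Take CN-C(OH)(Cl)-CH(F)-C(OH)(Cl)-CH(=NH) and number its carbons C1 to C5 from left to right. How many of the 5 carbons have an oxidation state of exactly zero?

1

Tallying each carbon's bonds:
C1: 1C, 3N → 0 + 3 = +3
C2: 2C, 1O, 1Cl → 0 + 1 + 1 = +2
C3: 2C, 1H, 1F → 0 − 1 + 1 = 0
C4: 2C, 1O, 1Cl → 0 + 1 + 1 = +2
C5: 1C, 1H, 2N → 0 − 1 + 2 = +1
1 carbon (C3) meets the condition.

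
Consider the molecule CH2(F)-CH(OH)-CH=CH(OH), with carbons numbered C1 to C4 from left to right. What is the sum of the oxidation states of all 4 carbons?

-2

Tallying each carbon's bonds:
C1: 1C, 2H, 1F → 0 − 2 + 1 = -1
C2: 2C, 1H, 1O → 0 − 1 + 1 = 0
C3: 3C, 1H → 0 − 1 = -1
C4: 2C, 1H, 1O → 0 − 1 + 1 = 0
Sum = -1 + 0 − 1 + 0 = -2.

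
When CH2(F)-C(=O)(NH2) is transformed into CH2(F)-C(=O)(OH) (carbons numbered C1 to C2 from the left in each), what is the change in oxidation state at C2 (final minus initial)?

Before: C2 has 1 bond to C, 2 bonds to O, 1 bond to N → oxidation state +3.
After: C2 has 1 bond to C, 3 bonds to O → oxidation state +3.
Δ = +3 − (+3) = 0, so no net redox change at C2.

0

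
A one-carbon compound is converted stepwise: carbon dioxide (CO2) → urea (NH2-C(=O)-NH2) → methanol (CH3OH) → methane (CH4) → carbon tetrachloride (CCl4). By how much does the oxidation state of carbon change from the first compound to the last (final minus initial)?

Carbon oxidation states along the series — carbon dioxide: +4, urea: +4, methanol: -2, methane: -4, carbon tetrachloride: +4.
Net change = +4 − (+4) = 0.

0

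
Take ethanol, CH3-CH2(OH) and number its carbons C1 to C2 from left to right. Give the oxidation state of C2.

-1

C2 has one bond to H (-1), one bond to H (-1), one bond to O (+1), one bond to C (0).
Oxidation state = -1 − 1 + 1 + 0 = -1.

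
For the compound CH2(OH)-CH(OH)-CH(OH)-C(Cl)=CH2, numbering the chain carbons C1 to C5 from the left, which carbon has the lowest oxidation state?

Tallying each carbon's bonds:
C1: 1C, 2H, 1O → 0 − 2 + 1 = -1
C2: 2C, 1H, 1O → 0 − 1 + 1 = 0
C3: 2C, 1H, 1O → 0 − 1 + 1 = 0
C4: 3C, 1Cl → 0 + 1 = +1
C5: 2C, 2H → 0 − 2 = -2
The most reduced carbon is C5 at -2.

C5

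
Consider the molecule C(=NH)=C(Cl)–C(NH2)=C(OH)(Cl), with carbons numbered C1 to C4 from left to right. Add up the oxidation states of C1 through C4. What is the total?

+6

Tallying each carbon's bonds:
C1: 2C, 2N → 0 + 2 = +2
C2: 3C, 1Cl → 0 + 1 = +1
C3: 3C, 1N → 0 + 1 = +1
C4: 2C, 1O, 1Cl → 0 + 1 + 1 = +2
Sum = +2 + 1 + 1 + 2 = +6.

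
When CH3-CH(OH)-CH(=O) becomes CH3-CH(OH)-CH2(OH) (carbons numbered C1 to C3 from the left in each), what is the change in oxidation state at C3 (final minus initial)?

Before: C3 has 1 bond to C, 1 bond to H, 2 bonds to O → oxidation state +1.
After: C3 has 1 bond to C, 2 bonds to H, 1 bond to O → oxidation state -1.
Δ = -1 − (+1) = -2, so this is a reduction at C3.

-2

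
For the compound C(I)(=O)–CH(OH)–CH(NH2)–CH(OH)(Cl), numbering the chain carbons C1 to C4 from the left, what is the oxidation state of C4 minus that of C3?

C4: 1C, 1H, 1O, 1Cl → 0 − 1 + 1 + 1 = +1
C3: 2C, 1H, 1N → 0 − 1 + 1 = 0
Difference: +1 − (0) = +1.

+1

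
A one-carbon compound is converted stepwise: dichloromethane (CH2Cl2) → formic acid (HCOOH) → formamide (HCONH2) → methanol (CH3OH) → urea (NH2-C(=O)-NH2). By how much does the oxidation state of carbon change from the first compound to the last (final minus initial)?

Carbon oxidation states along the series — dichloromethane: 0, formic acid: +2, formamide: +2, methanol: -2, urea: +4.
Net change = +4 − (0) = +4.

+4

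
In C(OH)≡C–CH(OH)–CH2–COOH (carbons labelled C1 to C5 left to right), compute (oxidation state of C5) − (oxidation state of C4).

C5: 1C, 3O → 0 + 3 = +3
C4: 2C, 2H → 0 − 2 = -2
Difference: +3 − (-2) = +5.

+5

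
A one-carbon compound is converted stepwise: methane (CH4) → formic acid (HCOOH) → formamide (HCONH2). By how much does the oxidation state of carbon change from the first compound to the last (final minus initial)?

+6

Carbon oxidation states along the series — methane: -4, formic acid: +2, formamide: +2.
Net change = +2 − (-4) = +6.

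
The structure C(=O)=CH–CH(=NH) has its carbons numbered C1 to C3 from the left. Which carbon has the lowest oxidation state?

Assign +1 per bond to O/N/halogen, −1 per bond to H or an electropositive element, and 0 per bond to carbon. Tallying each carbon:
C1: 2C, 2O → 0 + 2 = +2
C2: 3C, 1H → 0 − 1 = -1
C3: 1C, 1H, 2N → 0 − 1 + 2 = +1
The most reduced carbon is C2 at -1.

C2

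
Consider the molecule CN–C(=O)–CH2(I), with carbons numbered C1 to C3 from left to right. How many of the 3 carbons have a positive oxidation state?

2

Count +1 for every bond to an atom more electronegative than carbon and −1 for every bond to one less electronegative; C–C bonds are 0. Tallying each carbon:
C1: 1C, 3N → 0 + 3 = +3
C2: 2C, 2O → 0 + 2 = +2
C3: 1C, 2H, 1I → 0 − 2 + 1 = -1
2 carbons (C1, C2) meet the condition.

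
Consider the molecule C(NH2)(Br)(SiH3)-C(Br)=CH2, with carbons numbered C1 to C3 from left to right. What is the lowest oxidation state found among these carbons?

Tallying each carbon's bonds:
C1: 1C, 1N, 1Br, 1Si → 0 + 1 + 1 − 1 = +1
C2: 3C, 1Br → 0 + 1 = +1
C3: 2C, 2H → 0 − 2 = -2
The lowest value is -2.

-2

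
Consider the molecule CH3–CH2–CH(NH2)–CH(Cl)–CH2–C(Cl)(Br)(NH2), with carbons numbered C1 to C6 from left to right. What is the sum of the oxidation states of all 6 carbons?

Tallying each carbon's bonds:
C1: 1C, 3H → 0 − 3 = -3
C2: 2C, 2H → 0 − 2 = -2
C3: 2C, 1H, 1N → 0 − 1 + 1 = 0
C4: 2C, 1H, 1Cl → 0 − 1 + 1 = 0
C5: 2C, 2H → 0 − 2 = -2
C6: 1C, 1N, 1Cl, 1Br → 0 + 1 + 1 + 1 = +3
Sum = -3 − 2 + 0 + 0 − 2 + 3 = -4.

-4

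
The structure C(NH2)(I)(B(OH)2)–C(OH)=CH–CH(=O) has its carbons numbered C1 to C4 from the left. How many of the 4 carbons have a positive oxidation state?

Tallying each carbon's bonds:
C1: 1C, 1N, 1I, 1B → 0 + 1 + 1 − 1 = +1
C2: 3C, 1O → 0 + 1 = +1
C3: 3C, 1H → 0 − 1 = -1
C4: 1C, 1H, 2O → 0 − 1 + 2 = +1
3 carbons (C1, C2, C4) meet the condition.

3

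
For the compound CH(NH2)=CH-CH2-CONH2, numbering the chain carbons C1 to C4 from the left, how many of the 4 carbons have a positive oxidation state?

Tallying each carbon's bonds:
C1: 2C, 1H, 1N → 0 − 1 + 1 = 0
C2: 3C, 1H → 0 − 1 = -1
C3: 2C, 2H → 0 − 2 = -2
C4: 1C, 2O, 1N → 0 + 2 + 1 = +3
1 carbon (C4) meets the condition.

1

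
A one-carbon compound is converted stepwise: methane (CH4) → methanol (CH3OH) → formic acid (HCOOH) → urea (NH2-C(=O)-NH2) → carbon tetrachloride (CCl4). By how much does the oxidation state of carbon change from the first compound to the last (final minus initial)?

+8

Carbon oxidation states along the series — methane: -4, methanol: -2, formic acid: +2, urea: +4, carbon tetrachloride: +4.
Net change = +4 − (-4) = +8.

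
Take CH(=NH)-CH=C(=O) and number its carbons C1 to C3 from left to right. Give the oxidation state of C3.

+2

Count +1 for every bond to an atom more electronegative than carbon and −1 for every bond to one less electronegative; C–C bonds are 0.
C3 has a double bond to C (2×0 = 0), a double bond to O (2×+1 = +2).
Oxidation state = 0 + 2 = +2.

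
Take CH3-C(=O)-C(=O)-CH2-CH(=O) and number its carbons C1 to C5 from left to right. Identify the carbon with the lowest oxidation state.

C1

Assign +1 per bond to O/N/halogen, −1 per bond to H or an electropositive element, and 0 per bond to carbon. Tallying each carbon:
C1: 1C, 3H → 0 − 3 = -3
C2: 2C, 2O → 0 + 2 = +2
C3: 2C, 2O → 0 + 2 = +2
C4: 2C, 2H → 0 − 2 = -2
C5: 1C, 1H, 2O → 0 − 1 + 2 = +1
The most reduced carbon is C1 at -3.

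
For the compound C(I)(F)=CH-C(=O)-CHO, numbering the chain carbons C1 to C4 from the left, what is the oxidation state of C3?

+2

C3 has one bond to C (0), one bond to C (0), a double bond to O (2×+1 = +2).
Oxidation state = 0 + 0 + 2 = +2.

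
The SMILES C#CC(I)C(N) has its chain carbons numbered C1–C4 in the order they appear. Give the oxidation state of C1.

Bonds to more-electronegative neighbours contribute +1 each, bonds to H or metals contribute −1 each, and C–C bonds contribute 0.
C1 has a triple bond to C (3×0 = 0), one bond to H (-1).
Oxidation state = 0 − 1 = -1.

-1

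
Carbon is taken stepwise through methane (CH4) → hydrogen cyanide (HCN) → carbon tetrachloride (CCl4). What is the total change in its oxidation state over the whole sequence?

Carbon oxidation states along the series — methane: -4, hydrogen cyanide: +2, carbon tetrachloride: +4.
Net change = +4 − (-4) = +8.

+8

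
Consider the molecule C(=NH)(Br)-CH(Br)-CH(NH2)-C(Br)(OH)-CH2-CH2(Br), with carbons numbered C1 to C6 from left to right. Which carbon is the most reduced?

C5

Each bond to a more electronegative atom (O, N, halogen) counts +1, each bond to a less electronegative atom (H, metal, B, Si) counts −1, and each C–C bond counts 0. Tallying each carbon:
C1: 1C, 2N, 1Br → 0 + 2 + 1 = +3
C2: 2C, 1H, 1Br → 0 − 1 + 1 = 0
C3: 2C, 1H, 1N → 0 − 1 + 1 = 0
C4: 2C, 1O, 1Br → 0 + 1 + 1 = +2
C5: 2C, 2H → 0 − 2 = -2
C6: 1C, 2H, 1Br → 0 − 2 + 1 = -1
The most reduced carbon is C5 at -2.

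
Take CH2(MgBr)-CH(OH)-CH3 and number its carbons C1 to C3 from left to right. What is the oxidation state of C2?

0

C2 has one bond to C (0), one bond to C (0), one bond to H (-1), one bond to O (+1).
Oxidation state = 0 + 0 − 1 + 1 = 0.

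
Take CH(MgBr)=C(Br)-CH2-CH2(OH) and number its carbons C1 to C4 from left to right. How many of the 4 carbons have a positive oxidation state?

Tallying each carbon's bonds:
C1: 2C, 1H, 1Mg → 0 − 1 − 1 = -2
C2: 3C, 1Br → 0 + 1 = +1
C3: 2C, 2H → 0 − 2 = -2
C4: 1C, 2H, 1O → 0 − 2 + 1 = -1
1 carbon (C2) meets the condition.

1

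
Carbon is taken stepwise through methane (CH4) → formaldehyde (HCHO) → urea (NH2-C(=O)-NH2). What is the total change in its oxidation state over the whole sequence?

+8

Carbon oxidation states along the series — methane: -4, formaldehyde: 0, urea: +4.
Net change = +4 − (-4) = +8.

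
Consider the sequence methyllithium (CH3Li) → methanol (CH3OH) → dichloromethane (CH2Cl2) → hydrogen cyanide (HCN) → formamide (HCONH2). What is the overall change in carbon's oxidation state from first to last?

+6

Carbon oxidation states along the series — methyllithium: -4, methanol: -2, dichloromethane: 0, hydrogen cyanide: +2, formamide: +2.
Net change = +2 − (-4) = +6.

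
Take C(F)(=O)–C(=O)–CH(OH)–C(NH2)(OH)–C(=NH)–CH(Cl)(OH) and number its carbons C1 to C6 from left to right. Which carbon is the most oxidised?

C1

Count +1 for every bond to an atom more electronegative than carbon and −1 for every bond to one less electronegative; C–C bonds are 0. Tallying each carbon:
C1: 1C, 2O, 1F → 0 + 2 + 1 = +3
C2: 2C, 2O → 0 + 2 = +2
C3: 2C, 1H, 1O → 0 − 1 + 1 = 0
C4: 2C, 1O, 1N → 0 + 1 + 1 = +2
C5: 2C, 2N → 0 + 2 = +2
C6: 1C, 1H, 1O, 1Cl → 0 − 1 + 1 + 1 = +1
The most oxidised carbon is C1 at +3.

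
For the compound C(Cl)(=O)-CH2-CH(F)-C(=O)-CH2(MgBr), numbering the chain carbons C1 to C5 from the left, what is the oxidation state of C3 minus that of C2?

+2

C3: 2C, 1H, 1F → 0 − 1 + 1 = 0
C2: 2C, 2H → 0 − 2 = -2
Difference: 0 − (-2) = +2.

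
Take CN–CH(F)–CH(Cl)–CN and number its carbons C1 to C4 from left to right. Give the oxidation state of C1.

Assign +1 per bond to O/N/halogen, −1 per bond to H or an electropositive element, and 0 per bond to carbon.
C1 has one bond to C (0), a triple bond to N (3×+1 = +3).
Oxidation state = 0 + 3 = +3.

+3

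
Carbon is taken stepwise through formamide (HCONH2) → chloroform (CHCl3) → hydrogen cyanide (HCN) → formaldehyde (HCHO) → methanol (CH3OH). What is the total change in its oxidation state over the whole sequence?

Carbon oxidation states along the series — formamide: +2, chloroform: +2, hydrogen cyanide: +2, formaldehyde: 0, methanol: -2.
Net change = -2 − (+2) = -4.

-4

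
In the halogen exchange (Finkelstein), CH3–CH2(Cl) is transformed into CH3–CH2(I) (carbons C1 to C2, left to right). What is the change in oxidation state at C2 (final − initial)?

Before: C2 has 1 bond to C, 2 bonds to H, 1 bond to Cl → oxidation state -1.
After: C2 has 1 bond to C, 2 bonds to H, 1 bond to I → oxidation state -1.
Δ = -1 − (-1) = 0, so no net redox change at C2.

0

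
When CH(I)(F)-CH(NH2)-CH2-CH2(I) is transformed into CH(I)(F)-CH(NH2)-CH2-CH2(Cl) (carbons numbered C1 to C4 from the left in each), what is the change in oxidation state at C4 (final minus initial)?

0

Before: C4 has 1 bond to C, 2 bonds to H, 1 bond to I → oxidation state -1.
After: C4 has 1 bond to C, 2 bonds to H, 1 bond to Cl → oxidation state -1.
Δ = -1 − (-1) = 0, so no net redox change at C4.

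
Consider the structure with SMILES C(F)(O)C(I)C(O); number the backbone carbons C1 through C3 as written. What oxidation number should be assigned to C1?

C1 has one bond to C (0), one bond to F (+1), one bond to H (-1), one bond to O (+1).
Oxidation state = 0 + 1 − 1 + 1 = +1.

+1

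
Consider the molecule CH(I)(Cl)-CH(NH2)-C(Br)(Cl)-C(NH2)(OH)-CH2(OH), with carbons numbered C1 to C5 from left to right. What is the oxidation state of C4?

+2

Assign +1 per bond to O/N/halogen, −1 per bond to H or an electropositive element, and 0 per bond to carbon.
C4 has one bond to C (0), one bond to C (0), one bond to N (+1), one bond to O (+1).
Oxidation state = 0 + 0 + 1 + 1 = +2.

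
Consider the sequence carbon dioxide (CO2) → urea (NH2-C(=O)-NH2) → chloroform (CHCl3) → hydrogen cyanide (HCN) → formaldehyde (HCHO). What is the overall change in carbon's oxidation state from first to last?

Carbon oxidation states along the series — carbon dioxide: +4, urea: +4, chloroform: +2, hydrogen cyanide: +2, formaldehyde: 0.
Net change = 0 − (+4) = -4.

-4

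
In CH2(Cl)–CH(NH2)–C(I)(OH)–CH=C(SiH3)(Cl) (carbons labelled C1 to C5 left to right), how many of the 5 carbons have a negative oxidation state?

2

Tallying each carbon's bonds:
C1: 1C, 2H, 1Cl → 0 − 2 + 1 = -1
C2: 2C, 1H, 1N → 0 − 1 + 1 = 0
C3: 2C, 1O, 1I → 0 + 1 + 1 = +2
C4: 3C, 1H → 0 − 1 = -1
C5: 2C, 1Cl, 1Si → 0 + 1 − 1 = 0
2 carbons (C1, C4) meet the condition.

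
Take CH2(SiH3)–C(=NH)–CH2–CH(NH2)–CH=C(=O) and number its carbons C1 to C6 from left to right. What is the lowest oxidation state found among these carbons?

Bonds to more-electronegative neighbours contribute +1 each, bonds to H or metals contribute −1 each, and C–C bonds contribute 0. Tallying each carbon:
C1: 1C, 2H, 1Si → 0 − 2 − 1 = -3
C2: 2C, 2N → 0 + 2 = +2
C3: 2C, 2H → 0 − 2 = -2
C4: 2C, 1H, 1N → 0 − 1 + 1 = 0
C5: 3C, 1H → 0 − 1 = -1
C6: 2C, 2O → 0 + 2 = +2
The lowest value is -3.

-3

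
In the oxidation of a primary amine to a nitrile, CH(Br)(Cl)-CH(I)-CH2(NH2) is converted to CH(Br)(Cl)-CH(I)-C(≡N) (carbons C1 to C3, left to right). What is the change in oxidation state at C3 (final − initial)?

Before: C3 has 1 bond to C, 2 bonds to H, 1 bond to N → oxidation state -1.
After: C3 has 1 bond to C, 3 bonds to N → oxidation state +3.
Δ = +3 − (-1) = +4, so this is an oxidation at C3.

+4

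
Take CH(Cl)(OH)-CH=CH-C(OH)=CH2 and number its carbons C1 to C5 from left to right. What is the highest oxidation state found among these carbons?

Tallying each carbon's bonds:
C1: 1C, 1H, 1O, 1Cl → 0 − 1 + 1 + 1 = +1
C2: 3C, 1H → 0 − 1 = -1
C3: 3C, 1H → 0 − 1 = -1
C4: 3C, 1O → 0 + 1 = +1
C5: 2C, 2H → 0 − 2 = -2
The highest value is +1.

+1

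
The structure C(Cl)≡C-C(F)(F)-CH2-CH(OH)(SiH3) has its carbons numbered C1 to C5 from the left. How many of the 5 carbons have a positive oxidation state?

Count +1 for every bond to an atom more electronegative than carbon and −1 for every bond to one less electronegative; C–C bonds are 0. Tallying each carbon:
C1: 3C, 1Cl → 0 + 1 = +1
C2: 4C → 0 = 0
C3: 2C, 2F → 0 + 2 = +2
C4: 2C, 2H → 0 − 2 = -2
C5: 1C, 1H, 1O, 1Si → 0 − 1 + 1 − 1 = -1
2 carbons (C1, C3) meet the condition.

2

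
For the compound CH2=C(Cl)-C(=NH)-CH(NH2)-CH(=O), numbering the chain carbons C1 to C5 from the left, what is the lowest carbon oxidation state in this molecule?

-2

Tallying each carbon's bonds:
C1: 2C, 2H → 0 − 2 = -2
C2: 3C, 1Cl → 0 + 1 = +1
C3: 2C, 2N → 0 + 2 = +2
C4: 2C, 1H, 1N → 0 − 1 + 1 = 0
C5: 1C, 1H, 2O → 0 − 1 + 2 = +1
The lowest value is -2.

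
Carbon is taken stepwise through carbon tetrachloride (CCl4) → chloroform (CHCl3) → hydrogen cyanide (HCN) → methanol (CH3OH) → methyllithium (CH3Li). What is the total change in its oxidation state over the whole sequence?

-8

Carbon oxidation states along the series — carbon tetrachloride: +4, chloroform: +2, hydrogen cyanide: +2, methanol: -2, methyllithium: -4.
Net change = -4 − (+4) = -8.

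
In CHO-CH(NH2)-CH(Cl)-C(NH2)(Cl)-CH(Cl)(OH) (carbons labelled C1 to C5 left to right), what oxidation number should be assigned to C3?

0

Count +1 for every bond to an atom more electronegative than carbon and −1 for every bond to one less electronegative; C–C bonds are 0.
C3 has one bond to C (0), one bond to C (0), one bond to Cl (+1), one bond to H (-1).
Oxidation state = 0 + 0 + 1 − 1 = 0.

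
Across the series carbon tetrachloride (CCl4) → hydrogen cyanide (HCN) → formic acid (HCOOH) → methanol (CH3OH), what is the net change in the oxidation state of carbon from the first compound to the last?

Carbon oxidation states along the series — carbon tetrachloride: +4, hydrogen cyanide: +2, formic acid: +2, methanol: -2.
Net change = -2 − (+4) = -6.

-6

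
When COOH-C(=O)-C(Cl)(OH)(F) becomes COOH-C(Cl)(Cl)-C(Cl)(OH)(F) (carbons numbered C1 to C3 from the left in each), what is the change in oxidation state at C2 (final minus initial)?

Before: C2 has 2 bonds to C, 2 bonds to O → oxidation state +2.
After: C2 has 2 bonds to C, 2 bonds to Cl → oxidation state +2.
Δ = +2 − (+2) = 0, so no net redox change at C2.

0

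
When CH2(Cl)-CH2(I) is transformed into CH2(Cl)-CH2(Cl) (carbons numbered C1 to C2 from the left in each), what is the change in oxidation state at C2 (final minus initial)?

Before: C2 has 1 bond to C, 2 bonds to H, 1 bond to I → oxidation state -1.
After: C2 has 1 bond to C, 2 bonds to H, 1 bond to Cl → oxidation state -1.
Δ = -1 − (-1) = 0, so no net redox change at C2.

0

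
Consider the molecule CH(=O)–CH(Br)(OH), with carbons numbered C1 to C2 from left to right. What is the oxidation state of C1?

Each bond to a more electronegative atom (O, N, halogen) counts +1, each bond to a less electronegative atom (H, metal, B, Si) counts −1, and each C–C bond counts 0.
C1 has one bond to C (0), one bond to H (-1), a double bond to O (2×+1 = +2).
Oxidation state = 0 − 1 + 2 = +1.

+1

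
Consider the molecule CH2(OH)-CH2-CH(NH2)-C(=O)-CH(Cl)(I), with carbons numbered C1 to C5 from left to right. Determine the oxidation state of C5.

+1

C5 has one bond to C (0), one bond to H (-1), one bond to Cl (+1), one bond to I (+1).
Oxidation state = 0 − 1 + 1 + 1 = +1.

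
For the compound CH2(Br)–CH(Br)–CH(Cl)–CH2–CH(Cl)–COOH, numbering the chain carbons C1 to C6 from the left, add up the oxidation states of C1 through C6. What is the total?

Bonds to more-electronegative neighbours contribute +1 each, bonds to H or metals contribute −1 each, and C–C bonds contribute 0. Tallying each carbon:
C1: 1C, 2H, 1Br → 0 − 2 + 1 = -1
C2: 2C, 1H, 1Br → 0 − 1 + 1 = 0
C3: 2C, 1H, 1Cl → 0 − 1 + 1 = 0
C4: 2C, 2H → 0 − 2 = -2
C5: 2C, 1H, 1Cl → 0 − 1 + 1 = 0
C6: 1C, 3O → 0 + 3 = +3
Sum = -1 + 0 + 0 − 2 + 0 + 3 = 0.

0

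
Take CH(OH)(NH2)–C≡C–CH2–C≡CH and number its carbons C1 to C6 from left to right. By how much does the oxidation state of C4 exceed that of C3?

C4: 2C, 2H → 0 − 2 = -2
C3: 4C → 0 = 0
Difference: -2 − (0) = -2.

-2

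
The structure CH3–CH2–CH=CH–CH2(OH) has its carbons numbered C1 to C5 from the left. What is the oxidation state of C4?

Assign +1 per bond to O/N/halogen, −1 per bond to H or an electropositive element, and 0 per bond to carbon.
C4 has a double bond to C (2×0 = 0), one bond to C (0), one bond to H (-1).
Oxidation state = 0 + 0 − 1 = -1.

-1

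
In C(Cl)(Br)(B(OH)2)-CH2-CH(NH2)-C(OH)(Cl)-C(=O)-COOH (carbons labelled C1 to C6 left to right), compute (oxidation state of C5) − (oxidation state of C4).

C5: 2C, 2O → 0 + 2 = +2
C4: 2C, 1O, 1Cl → 0 + 1 + 1 = +2
Difference: +2 − (+2) = 0.

0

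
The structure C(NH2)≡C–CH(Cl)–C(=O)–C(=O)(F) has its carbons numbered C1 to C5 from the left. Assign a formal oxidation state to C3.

0

Bonds to more-electronegative neighbours contribute +1 each, bonds to H or metals contribute −1 each, and C–C bonds contribute 0.
C3 has one bond to C (0), one bond to C (0), one bond to H (-1), one bond to Cl (+1).
Oxidation state = 0 + 0 − 1 + 1 = 0.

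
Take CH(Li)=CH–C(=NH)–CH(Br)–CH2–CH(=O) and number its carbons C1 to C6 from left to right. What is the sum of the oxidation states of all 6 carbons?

Tallying each carbon's bonds:
C1: 2C, 1H, 1Li → 0 − 1 − 1 = -2
C2: 3C, 1H → 0 − 1 = -1
C3: 2C, 2N → 0 + 2 = +2
C4: 2C, 1H, 1Br → 0 − 1 + 1 = 0
C5: 2C, 2H → 0 − 2 = -2
C6: 1C, 1H, 2O → 0 − 1 + 2 = +1
Sum = -2 − 1 + 2 + 0 − 2 + 1 = -2.

-2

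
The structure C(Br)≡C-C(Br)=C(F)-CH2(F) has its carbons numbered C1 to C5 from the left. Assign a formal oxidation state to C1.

C1 has a triple bond to C (3×0 = 0), one bond to Br (+1).
Oxidation state = 0 + 1 = +1.

+1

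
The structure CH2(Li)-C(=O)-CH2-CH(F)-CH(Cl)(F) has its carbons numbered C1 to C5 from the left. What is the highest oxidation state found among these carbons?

+2

Bonds to more-electronegative neighbours contribute +1 each, bonds to H or metals contribute −1 each, and C–C bonds contribute 0. Tallying each carbon:
C1: 1C, 2H, 1Li → 0 − 2 − 1 = -3
C2: 2C, 2O → 0 + 2 = +2
C3: 2C, 2H → 0 − 2 = -2
C4: 2C, 1H, 1F → 0 − 1 + 1 = 0
C5: 1C, 1H, 1F, 1Cl → 0 − 1 + 1 + 1 = +1
The highest value is +2.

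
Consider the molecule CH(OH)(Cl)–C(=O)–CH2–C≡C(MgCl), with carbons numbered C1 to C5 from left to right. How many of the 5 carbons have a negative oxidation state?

Tallying each carbon's bonds:
C1: 1C, 1H, 1O, 1Cl → 0 − 1 + 1 + 1 = +1
C2: 2C, 2O → 0 + 2 = +2
C3: 2C, 2H → 0 − 2 = -2
C4: 4C → 0 = 0
C5: 3C, 1Mg → 0 − 1 = -1
2 carbons (C3, C5) meet the condition.

2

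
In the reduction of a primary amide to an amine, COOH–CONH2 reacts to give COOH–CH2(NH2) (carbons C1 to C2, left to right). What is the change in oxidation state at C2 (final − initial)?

Before: C2 has 1 bond to C, 2 bonds to O, 1 bond to N → oxidation state +3.
After: C2 has 1 bond to C, 2 bonds to H, 1 bond to N → oxidation state -1.
Δ = -1 − (+3) = -4, so this is a reduction at C2.

-4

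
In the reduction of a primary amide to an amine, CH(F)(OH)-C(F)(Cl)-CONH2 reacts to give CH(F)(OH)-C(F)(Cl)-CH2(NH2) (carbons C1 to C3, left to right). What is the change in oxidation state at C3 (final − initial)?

-4

Before: C3 has 1 bond to C, 2 bonds to O, 1 bond to N → oxidation state +3.
After: C3 has 1 bond to C, 2 bonds to H, 1 bond to N → oxidation state -1.
Δ = -1 − (+3) = -4, so this is a reduction at C3.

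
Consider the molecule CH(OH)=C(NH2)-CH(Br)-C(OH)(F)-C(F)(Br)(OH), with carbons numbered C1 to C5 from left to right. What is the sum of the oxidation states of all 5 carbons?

+6

Tallying each carbon's bonds:
C1: 2C, 1H, 1O → 0 − 1 + 1 = 0
C2: 3C, 1N → 0 + 1 = +1
C3: 2C, 1H, 1Br → 0 − 1 + 1 = 0
C4: 2C, 1O, 1F → 0 + 1 + 1 = +2
C5: 1C, 1O, 1F, 1Br → 0 + 1 + 1 + 1 = +3
Sum = 0 + 1 + 0 + 2 + 3 = +6.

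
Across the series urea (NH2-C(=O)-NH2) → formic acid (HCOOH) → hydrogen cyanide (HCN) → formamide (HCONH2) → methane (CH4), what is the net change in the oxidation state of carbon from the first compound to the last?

Carbon oxidation states along the series — urea: +4, formic acid: +2, hydrogen cyanide: +2, formamide: +2, methane: -4.
Net change = -4 − (+4) = -8.

-8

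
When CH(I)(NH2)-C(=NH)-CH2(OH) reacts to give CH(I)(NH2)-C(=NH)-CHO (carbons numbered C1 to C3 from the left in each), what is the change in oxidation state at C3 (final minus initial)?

Before: C3 has 1 bond to C, 2 bonds to H, 1 bond to O → oxidation state -1.
After: C3 has 1 bond to C, 1 bond to H, 2 bonds to O → oxidation state +1.
Δ = +1 − (-1) = +2, so this is an oxidation at C3.

+2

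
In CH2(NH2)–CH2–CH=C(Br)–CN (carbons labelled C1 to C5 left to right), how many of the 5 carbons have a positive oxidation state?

2

Tallying each carbon's bonds:
C1: 1C, 2H, 1N → 0 − 2 + 1 = -1
C2: 2C, 2H → 0 − 2 = -2
C3: 3C, 1H → 0 − 1 = -1
C4: 3C, 1Br → 0 + 1 = +1
C5: 1C, 3N → 0 + 3 = +3
2 carbons (C4, C5) meet the condition.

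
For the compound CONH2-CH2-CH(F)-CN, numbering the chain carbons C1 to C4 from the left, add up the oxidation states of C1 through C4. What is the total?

Assign +1 per bond to O/N/halogen, −1 per bond to H or an electropositive element, and 0 per bond to carbon. Tallying each carbon:
C1: 1C, 2O, 1N → 0 + 2 + 1 = +3
C2: 2C, 2H → 0 − 2 = -2
C3: 2C, 1H, 1F → 0 − 1 + 1 = 0
C4: 1C, 3N → 0 + 3 = +3
Sum = +3 − 2 + 0 + 3 = +4.

+4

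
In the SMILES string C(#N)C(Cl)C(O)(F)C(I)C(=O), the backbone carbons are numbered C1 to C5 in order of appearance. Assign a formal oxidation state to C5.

Each bond to a more electronegative atom (O, N, halogen) counts +1, each bond to a less electronegative atom (H, metal, B, Si) counts −1, and each C–C bond counts 0.
C5 has one bond to C (0), a double bond to O (2×+1 = +2), one bond to H (-1).
Oxidation state = 0 + 2 − 1 = +1.

+1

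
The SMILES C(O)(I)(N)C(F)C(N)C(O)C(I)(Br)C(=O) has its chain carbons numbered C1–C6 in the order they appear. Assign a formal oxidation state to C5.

+2

Count +1 for every bond to an atom more electronegative than carbon and −1 for every bond to one less electronegative; C–C bonds are 0.
C5 has one bond to C (0), one bond to C (0), one bond to I (+1), one bond to Br (+1).
Oxidation state = 0 + 0 + 1 + 1 = +2.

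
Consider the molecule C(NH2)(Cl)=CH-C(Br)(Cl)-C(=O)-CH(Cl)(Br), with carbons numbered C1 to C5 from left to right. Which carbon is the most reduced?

C2

Bonds to more-electronegative neighbours contribute +1 each, bonds to H or metals contribute −1 each, and C–C bonds contribute 0. Tallying each carbon:
C1: 2C, 1N, 1Cl → 0 + 1 + 1 = +2
C2: 3C, 1H → 0 − 1 = -1
C3: 2C, 1Cl, 1Br → 0 + 1 + 1 = +2
C4: 2C, 2O → 0 + 2 = +2
C5: 1C, 1H, 1Cl, 1Br → 0 − 1 + 1 + 1 = +1
The most reduced carbon is C2 at -1.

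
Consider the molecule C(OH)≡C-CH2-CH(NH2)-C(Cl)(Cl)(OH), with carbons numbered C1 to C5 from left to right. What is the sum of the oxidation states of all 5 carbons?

+2

Tallying each carbon's bonds:
C1: 3C, 1O → 0 + 1 = +1
C2: 4C → 0 = 0
C3: 2C, 2H → 0 − 2 = -2
C4: 2C, 1H, 1N → 0 − 1 + 1 = 0
C5: 1C, 1O, 2Cl → 0 + 1 + 2 = +3
Sum = +1 + 0 − 2 + 0 + 3 = +2.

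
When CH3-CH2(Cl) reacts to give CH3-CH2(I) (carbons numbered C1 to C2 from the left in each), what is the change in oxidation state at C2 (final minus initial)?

0

Before: C2 has 1 bond to C, 2 bonds to H, 1 bond to Cl → oxidation state -1.
After: C2 has 1 bond to C, 2 bonds to H, 1 bond to I → oxidation state -1.
Δ = -1 − (-1) = 0, so no net redox change at C2.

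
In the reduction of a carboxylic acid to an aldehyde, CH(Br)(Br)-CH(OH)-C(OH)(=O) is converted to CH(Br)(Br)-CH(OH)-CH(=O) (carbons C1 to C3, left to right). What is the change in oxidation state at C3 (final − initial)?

-2

Before: C3 has 1 bond to C, 3 bonds to O → oxidation state +3.
After: C3 has 1 bond to C, 1 bond to H, 2 bonds to O → oxidation state +1.
Δ = +1 − (+3) = -2, so this is a reduction at C3.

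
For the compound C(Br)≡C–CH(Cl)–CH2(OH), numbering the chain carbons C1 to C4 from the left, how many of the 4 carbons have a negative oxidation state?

Tallying each carbon's bonds:
C1: 3C, 1Br → 0 + 1 = +1
C2: 4C → 0 = 0
C3: 2C, 1H, 1Cl → 0 − 1 + 1 = 0
C4: 1C, 2H, 1O → 0 − 2 + 1 = -1
1 carbon (C4) meets the condition.

1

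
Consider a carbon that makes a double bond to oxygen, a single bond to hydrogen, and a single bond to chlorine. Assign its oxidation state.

+2

Assign +1 per bond to O/N/halogen, −1 per bond to H or an electropositive element, and 0 per bond to carbon.
The carbon has a double bond to O (2×+1 = +2), one bond to Cl (+1), one bond to H (-1).
Oxidation state = +2 + 1 − 1 = +2.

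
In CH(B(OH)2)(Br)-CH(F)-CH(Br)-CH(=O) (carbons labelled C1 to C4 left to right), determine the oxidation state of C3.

C3 has one bond to C (0), one bond to C (0), one bond to Br (+1), one bond to H (-1).
Oxidation state = 0 + 0 + 1 − 1 = 0.

0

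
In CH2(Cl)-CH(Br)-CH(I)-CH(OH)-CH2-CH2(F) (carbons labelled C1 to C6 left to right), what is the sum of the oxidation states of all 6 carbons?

-4

Tallying each carbon's bonds:
C1: 1C, 2H, 1Cl → 0 − 2 + 1 = -1
C2: 2C, 1H, 1Br → 0 − 1 + 1 = 0
C3: 2C, 1H, 1I → 0 − 1 + 1 = 0
C4: 2C, 1H, 1O → 0 − 1 + 1 = 0
C5: 2C, 2H → 0 − 2 = -2
C6: 1C, 2H, 1F → 0 − 2 + 1 = -1
Sum = -1 + 0 + 0 + 0 − 2 − 1 = -4.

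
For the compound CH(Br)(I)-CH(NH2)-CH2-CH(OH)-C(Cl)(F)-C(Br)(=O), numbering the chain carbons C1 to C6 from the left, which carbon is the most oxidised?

C6

Tallying each carbon's bonds:
C1: 1C, 1H, 1Br, 1I → 0 − 1 + 1 + 1 = +1
C2: 2C, 1H, 1N → 0 − 1 + 1 = 0
C3: 2C, 2H → 0 − 2 = -2
C4: 2C, 1H, 1O → 0 − 1 + 1 = 0
C5: 2C, 1F, 1Cl → 0 + 1 + 1 = +2
C6: 1C, 2O, 1Br → 0 + 2 + 1 = +3
The most oxidised carbon is C6 at +3.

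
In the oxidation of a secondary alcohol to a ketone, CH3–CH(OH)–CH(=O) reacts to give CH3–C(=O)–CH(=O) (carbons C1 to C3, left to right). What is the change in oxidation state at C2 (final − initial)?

Before: C2 has 2 bonds to C, 1 bond to H, 1 bond to O → oxidation state 0.
After: C2 has 2 bonds to C, 2 bonds to O → oxidation state +2.
Δ = +2 − (0) = +2, so this is an oxidation at C2.

+2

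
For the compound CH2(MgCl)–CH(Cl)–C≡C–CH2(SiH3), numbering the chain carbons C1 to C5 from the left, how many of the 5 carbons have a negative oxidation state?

2

Tallying each carbon's bonds:
C1: 1C, 2H, 1Mg → 0 − 2 − 1 = -3
C2: 2C, 1H, 1Cl → 0 − 1 + 1 = 0
C3: 4C → 0 = 0
C4: 4C → 0 = 0
C5: 1C, 2H, 1Si → 0 − 2 − 1 = -3
2 carbons (C1, C5) meet the condition.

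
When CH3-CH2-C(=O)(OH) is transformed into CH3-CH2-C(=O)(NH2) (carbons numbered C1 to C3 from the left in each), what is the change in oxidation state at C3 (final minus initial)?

Before: C3 has 1 bond to C, 3 bonds to O → oxidation state +3.
After: C3 has 1 bond to C, 2 bonds to O, 1 bond to N → oxidation state +3.
Δ = +3 − (+3) = 0, so no net redox change at C3.

0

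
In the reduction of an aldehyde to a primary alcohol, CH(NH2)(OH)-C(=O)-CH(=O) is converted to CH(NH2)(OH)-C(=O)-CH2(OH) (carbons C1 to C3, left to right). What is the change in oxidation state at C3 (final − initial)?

Before: C3 has 1 bond to C, 1 bond to H, 2 bonds to O → oxidation state +1.
After: C3 has 1 bond to C, 2 bonds to H, 1 bond to O → oxidation state -1.
Δ = -1 − (+1) = -2, so this is a reduction at C3.

-2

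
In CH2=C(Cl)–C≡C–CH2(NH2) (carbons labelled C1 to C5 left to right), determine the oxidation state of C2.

+1

Count +1 for every bond to an atom more electronegative than carbon and −1 for every bond to one less electronegative; C–C bonds are 0.
C2 has a double bond to C (2×0 = 0), one bond to C (0), one bond to Cl (+1).
Oxidation state = 0 + 0 + 1 = +1.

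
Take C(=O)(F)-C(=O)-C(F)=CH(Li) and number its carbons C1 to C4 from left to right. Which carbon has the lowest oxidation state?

C4

Tallying each carbon's bonds:
C1: 1C, 2O, 1F → 0 + 2 + 1 = +3
C2: 2C, 2O → 0 + 2 = +2
C3: 3C, 1F → 0 + 1 = +1
C4: 2C, 1H, 1Li → 0 − 1 − 1 = -2
The most reduced carbon is C4 at -2.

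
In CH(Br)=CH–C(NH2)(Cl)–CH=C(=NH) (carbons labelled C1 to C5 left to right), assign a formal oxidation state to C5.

Assign +1 per bond to O/N/halogen, −1 per bond to H or an electropositive element, and 0 per bond to carbon.
C5 has a double bond to C (2×0 = 0), a double bond to N (2×+1 = +2).
Oxidation state = 0 + 2 = +2.

+2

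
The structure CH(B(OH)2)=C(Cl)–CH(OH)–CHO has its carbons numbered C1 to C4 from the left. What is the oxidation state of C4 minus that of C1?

C4: 1C, 1H, 2O → 0 − 1 + 2 = +1
C1: 2C, 1H, 1B → 0 − 1 − 1 = -2
Difference: +1 − (-2) = +3.

+3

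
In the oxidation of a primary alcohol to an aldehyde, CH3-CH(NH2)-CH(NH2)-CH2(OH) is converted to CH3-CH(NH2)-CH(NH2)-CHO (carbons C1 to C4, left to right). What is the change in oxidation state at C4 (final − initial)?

Before: C4 has 1 bond to C, 2 bonds to H, 1 bond to O → oxidation state -1.
After: C4 has 1 bond to C, 1 bond to H, 2 bonds to O → oxidation state +1.
Δ = +1 − (-1) = +2, so this is an oxidation at C4.

+2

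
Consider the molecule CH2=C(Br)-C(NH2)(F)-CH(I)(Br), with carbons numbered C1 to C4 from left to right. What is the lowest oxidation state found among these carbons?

Assign +1 per bond to O/N/halogen, −1 per bond to H or an electropositive element, and 0 per bond to carbon. Tallying each carbon:
C1: 2C, 2H → 0 − 2 = -2
C2: 3C, 1Br → 0 + 1 = +1
C3: 2C, 1N, 1F → 0 + 1 + 1 = +2
C4: 1C, 1H, 1Br, 1I → 0 − 1 + 1 + 1 = +1
The lowest value is -2.

-2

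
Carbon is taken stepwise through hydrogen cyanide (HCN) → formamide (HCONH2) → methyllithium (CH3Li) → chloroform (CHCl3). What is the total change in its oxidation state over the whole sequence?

Carbon oxidation states along the series — hydrogen cyanide: +2, formamide: +2, methyllithium: -4, chloroform: +2.
Net change = +2 − (+2) = 0.

0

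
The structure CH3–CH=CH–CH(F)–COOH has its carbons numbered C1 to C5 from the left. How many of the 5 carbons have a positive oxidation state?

Each bond to a more electronegative atom (O, N, halogen) counts +1, each bond to a less electronegative atom (H, metal, B, Si) counts −1, and each C–C bond counts 0. Tallying each carbon:
C1: 1C, 3H → 0 − 3 = -3
C2: 3C, 1H → 0 − 1 = -1
C3: 3C, 1H → 0 − 1 = -1
C4: 2C, 1H, 1F → 0 − 1 + 1 = 0
C5: 1C, 3O → 0 + 3 = +3
1 carbon (C5) meets the condition.

1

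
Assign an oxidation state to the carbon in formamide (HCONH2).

+2

The carbon has one bond to H (-1), a double bond to O (2×+1 = +2), one bond to N (+1).
Oxidation state = -1 + 2 + 1 = +2.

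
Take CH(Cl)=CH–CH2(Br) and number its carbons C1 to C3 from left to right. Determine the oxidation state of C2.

Count +1 for every bond to an atom more electronegative than carbon and −1 for every bond to one less electronegative; C–C bonds are 0.
C2 has a double bond to C (2×0 = 0), one bond to C (0), one bond to H (-1).
Oxidation state = 0 + 0 − 1 = -1.

-1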